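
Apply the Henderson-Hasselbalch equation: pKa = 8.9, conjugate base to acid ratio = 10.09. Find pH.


pH = pKa + log10([A-]/[HA])
pH = 8.9 + log10(10.09)
pH = 9.9039

9.9039


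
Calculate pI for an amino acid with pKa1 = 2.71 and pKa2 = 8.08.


pI = (pKa1 + pKa2) / 2
pI = (2.71 + 8.08) / 2
pI = 5.395

5.395


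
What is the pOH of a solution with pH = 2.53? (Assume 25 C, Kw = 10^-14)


pOH = 14 - pH
pOH = 14 - 2.53
pOH = 11.47

11.47


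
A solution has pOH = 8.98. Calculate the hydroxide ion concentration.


[OH-] = 10^(-pOH)
[OH-] = 10^(-8.98)
[OH-] = 1.047e-09 M

1.047e-09 M


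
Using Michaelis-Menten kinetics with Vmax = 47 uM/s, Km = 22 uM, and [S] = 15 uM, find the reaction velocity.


v = Vmax * [S] / (Km + [S])
v = 47 * 15 / (22 + 15)
v = 19.0541 uM/s

19.0541 uM/s


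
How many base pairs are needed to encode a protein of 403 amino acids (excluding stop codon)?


Each amino acid = 1 codon = 3 bp
bp = 403 * 3 = 1209 bp

1209 bp


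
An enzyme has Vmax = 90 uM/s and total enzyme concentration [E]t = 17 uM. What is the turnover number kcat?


kcat = Vmax / [E]t
kcat = 90 / 17
kcat = 5.2941 s^-1

5.2941 s^-1


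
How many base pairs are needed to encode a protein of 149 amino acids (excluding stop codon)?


Each amino acid = 1 codon = 3 bp
bp = 149 * 3 = 447 bp

447 bp


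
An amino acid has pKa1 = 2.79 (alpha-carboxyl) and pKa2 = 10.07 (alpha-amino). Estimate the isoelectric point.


pI = (pKa1 + pKa2) / 2
pI = (2.79 + 10.07) / 2
pI = 6.43

6.43


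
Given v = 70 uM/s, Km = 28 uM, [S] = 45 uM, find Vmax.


Vmax = v * (Km + [S]) / [S]
Vmax = 70 * (28 + 45) / 45
Vmax = 113.5556 uM/s

113.5556 uM/s


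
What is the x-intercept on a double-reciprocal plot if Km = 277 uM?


x-intercept = -1/Km
= -1/277
= -0.0036 1/uM

-0.0036 1/uM


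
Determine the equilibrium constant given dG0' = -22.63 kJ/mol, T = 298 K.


Keq = exp(-dG0 * 1000 / (R * T))
Keq = exp(-(-22.63) * 1000 / (8.314 * 298))
Keq = 9264.4746

9264.4746


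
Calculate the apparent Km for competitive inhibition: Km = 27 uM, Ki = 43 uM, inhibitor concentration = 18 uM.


Km_app = Km * (1 + [I]/Ki)
Km_app = 27 * (1 + 18/43)
Km_app = 38.3023 uM

38.3023 uM


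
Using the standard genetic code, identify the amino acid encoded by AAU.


Standard genetic code lookup.
Codon AAU -> Asn

Asn


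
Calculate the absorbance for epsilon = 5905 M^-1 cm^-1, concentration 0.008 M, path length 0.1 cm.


A = epsilon * c * l
A = 5905 * 0.008 * 0.1
A = 4.724

4.724


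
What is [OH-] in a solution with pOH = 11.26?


[OH-] = 10^(-pOH)
[OH-] = 10^(-11.26)
[OH-] = 5.495e-12 M

5.495e-12 M


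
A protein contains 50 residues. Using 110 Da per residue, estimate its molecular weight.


MW = n_residues * 110 Da
MW = 50 * 110
MW = 5500 Da

5500 Da


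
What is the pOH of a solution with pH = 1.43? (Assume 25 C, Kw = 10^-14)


pOH = 14 - pH
pOH = 14 - 1.43
pOH = 12.57

12.57


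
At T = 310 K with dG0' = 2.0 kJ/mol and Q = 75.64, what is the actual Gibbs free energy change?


dG = dG0' + RT * ln(Q) / 1000
dG = 2.0 + 8.314 * 310 * ln(75.64) / 1000
dG = 13.1495 kJ/mol

13.1495 kJ/mol


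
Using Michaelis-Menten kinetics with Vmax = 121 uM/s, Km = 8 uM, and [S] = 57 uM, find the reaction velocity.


v = Vmax * [S] / (Km + [S])
v = 121 * 57 / (8 + 57)
v = 106.1077 uM/s

106.1077 uM/s


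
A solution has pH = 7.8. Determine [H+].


[H+] = 10^(-pH)
[H+] = 10^(-7.8)
[H+] = 1.585e-08 M

1.585e-08 M


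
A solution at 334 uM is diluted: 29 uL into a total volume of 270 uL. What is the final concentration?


C2 = C1 * V1 / V2
C2 = 334 * 29 / 270
C2 = 35.8741 uM

35.8741 uM


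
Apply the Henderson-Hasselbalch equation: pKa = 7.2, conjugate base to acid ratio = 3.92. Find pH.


pH = pKa + log10([A-]/[HA])
pH = 7.2 + log10(3.92)
pH = 7.7933

7.7933


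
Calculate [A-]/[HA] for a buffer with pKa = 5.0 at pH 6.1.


[A-]/[HA] = 10^(pH - pKa)
= 10^(6.1 - 5.0)
= 12.5893

12.5893


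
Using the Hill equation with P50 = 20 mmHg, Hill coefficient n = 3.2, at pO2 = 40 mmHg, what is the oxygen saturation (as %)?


Y = pO2^n / (P50^n + pO2^n)
Y = 40^3.2 / (20^3.2 + 40^3.2)
Y = 90.19%

90.19%


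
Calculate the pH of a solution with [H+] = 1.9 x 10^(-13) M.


pH = -log10([H+])
pH = -log10(1.9 x 10^(-13))
pH = 12.7212

12.7212


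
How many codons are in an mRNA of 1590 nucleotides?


codons = nucleotides / 3
codons = 1590 / 3 = 530

530


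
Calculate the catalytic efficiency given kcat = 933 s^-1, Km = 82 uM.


Catalytic efficiency = kcat / Km
= 933 / 82
= 11.378 uM^-1*s^-1

11.378 uM^-1*s^-1


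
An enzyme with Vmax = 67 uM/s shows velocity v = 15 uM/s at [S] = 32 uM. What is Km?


Km = [S] * (Vmax - v) / v
Km = 32 * (67 - 15) / 15
Km = 110.9333 uM

110.9333 uM


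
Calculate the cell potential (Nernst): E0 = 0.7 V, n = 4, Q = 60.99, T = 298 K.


E = E0 - (RT/nF) * ln(Q)
E = 0.7 - (8.314 * 298 / (4 * 96485)) * ln(60.99)
E = 0.6736 V

0.6736 V


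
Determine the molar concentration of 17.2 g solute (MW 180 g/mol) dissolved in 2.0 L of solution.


C = (mass / MW) / volume
C = (17.2 / 180) / 2.0
C = 0.0478 M

0.0478 M


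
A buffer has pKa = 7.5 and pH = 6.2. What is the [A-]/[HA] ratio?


[A-]/[HA] = 10^(pH - pKa)
= 10^(6.2 - 7.5)
= 0.0501

0.0501


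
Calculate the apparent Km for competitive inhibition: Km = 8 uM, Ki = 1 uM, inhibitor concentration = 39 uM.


Km_app = Km * (1 + [I]/Ki)
Km_app = 8 * (1 + 39/1)
Km_app = 320.0 uM

320.0 uM


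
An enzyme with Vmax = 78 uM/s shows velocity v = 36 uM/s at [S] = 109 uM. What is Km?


Km = [S] * (Vmax - v) / v
Km = 109 * (78 - 36) / 36
Km = 127.1667 uM

127.1667 uM


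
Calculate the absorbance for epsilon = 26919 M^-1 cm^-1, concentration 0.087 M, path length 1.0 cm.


A = epsilon * c * l
A = 26919 * 0.087 * 1.0
A = 2341.953

2341.953


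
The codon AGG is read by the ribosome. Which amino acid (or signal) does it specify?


Standard genetic code lookup.
Codon AGG -> Arg

Arg


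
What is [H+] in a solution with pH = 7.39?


[H+] = 10^(-pH)
[H+] = 10^(-7.39)
[H+] = 4.074e-08 M

4.074e-08 M


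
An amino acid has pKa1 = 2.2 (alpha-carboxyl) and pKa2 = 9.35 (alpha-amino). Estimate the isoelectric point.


pI = (pKa1 + pKa2) / 2
pI = (2.2 + 9.35) / 2
pI = 5.775

5.775


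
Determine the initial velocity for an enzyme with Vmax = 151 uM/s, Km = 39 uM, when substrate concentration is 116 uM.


v = Vmax * [S] / (Km + [S])
v = 151 * 116 / (39 + 116)
v = 113.0065 uM/s

113.0065 uM/s


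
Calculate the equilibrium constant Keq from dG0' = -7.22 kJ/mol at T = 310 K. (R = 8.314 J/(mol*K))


Keq = exp(-dG0 * 1000 / (R * T))
Keq = exp(-(-7.22) * 1000 / (8.314 * 310))
Keq = 16.4667

16.4667


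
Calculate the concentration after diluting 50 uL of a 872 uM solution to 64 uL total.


C2 = C1 * V1 / V2
C2 = 872 * 50 / 64
C2 = 681.25 uM

681.25 uM


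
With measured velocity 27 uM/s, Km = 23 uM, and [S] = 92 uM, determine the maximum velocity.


Vmax = v * (Km + [S]) / [S]
Vmax = 27 * (23 + 92) / 92
Vmax = 33.75 uM/s

33.75 uM/s


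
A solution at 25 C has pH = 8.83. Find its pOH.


pOH = 14 - pH
pOH = 14 - 8.83
pOH = 5.17

5.17


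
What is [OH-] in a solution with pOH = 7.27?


[OH-] = 10^(-pOH)
[OH-] = 10^(-7.27)
[OH-] = 5.370e-08 M

5.370e-08 M


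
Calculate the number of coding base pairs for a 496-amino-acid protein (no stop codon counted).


Each amino acid = 1 codon = 3 bp
bp = 496 * 3 = 1488 bp

1488 bp


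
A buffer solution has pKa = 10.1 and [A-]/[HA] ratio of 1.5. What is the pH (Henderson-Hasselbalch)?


pH = pKa + log10([A-]/[HA])
pH = 10.1 + log10(1.5)
pH = 10.2761

10.2761


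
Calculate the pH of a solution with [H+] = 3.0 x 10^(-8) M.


pH = -log10([H+])
pH = -log10(3.0 x 10^(-8))
pH = 7.5229

7.5229


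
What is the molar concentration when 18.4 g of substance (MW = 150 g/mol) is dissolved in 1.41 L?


C = (mass / MW) / volume
C = (18.4 / 150) / 1.41
C = 0.087 M

0.087 M


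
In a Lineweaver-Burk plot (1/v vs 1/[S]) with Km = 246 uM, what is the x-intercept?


x-intercept = -1/Km
= -1/246
= -0.0041 1/uM

-0.0041 1/uM


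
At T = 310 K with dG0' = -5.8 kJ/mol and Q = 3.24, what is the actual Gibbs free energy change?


dG = dG0' + RT * ln(Q) / 1000
dG = -5.8 + 8.314 * 310 * ln(3.24) / 1000
dG = -2.7701 kJ/mol

-2.7701 kJ/mol


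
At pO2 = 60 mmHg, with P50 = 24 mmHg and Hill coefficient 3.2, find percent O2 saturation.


Y = pO2^n / (P50^n + pO2^n)
Y = 60^3.2 / (24^3.2 + 60^3.2)
Y = 94.94%

94.94%


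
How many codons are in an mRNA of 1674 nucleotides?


codons = nucleotides / 3
codons = 1674 / 3 = 558

558


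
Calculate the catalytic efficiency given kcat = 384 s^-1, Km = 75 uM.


Catalytic efficiency = kcat / Km
= 384 / 75
= 5.12 uM^-1*s^-1

5.12 uM^-1*s^-1


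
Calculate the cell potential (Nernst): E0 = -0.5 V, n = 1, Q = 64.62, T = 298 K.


E = E0 - (RT/nF) * ln(Q)
E = -0.5 - (8.314 * 298 / (1 * 96485)) * ln(64.62)
E = -0.607 V

-0.607 V


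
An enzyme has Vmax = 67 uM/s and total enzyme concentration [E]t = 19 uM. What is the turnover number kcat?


kcat = Vmax / [E]t
kcat = 67 / 19
kcat = 3.5263 s^-1

3.5263 s^-1


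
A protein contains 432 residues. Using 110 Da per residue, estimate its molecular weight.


MW = n_residues * 110 Da
MW = 432 * 110
MW = 47520 Da

47520 Da


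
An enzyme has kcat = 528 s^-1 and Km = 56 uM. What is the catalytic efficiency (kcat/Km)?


Catalytic efficiency = kcat / Km
= 528 / 56
= 9.4286 uM^-1*s^-1

9.4286 uM^-1*s^-1


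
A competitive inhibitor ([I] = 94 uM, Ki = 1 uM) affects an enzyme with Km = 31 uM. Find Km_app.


Km_app = Km * (1 + [I]/Ki)
Km_app = 31 * (1 + 94/1)
Km_app = 2945.0 uM

2945.0 uM


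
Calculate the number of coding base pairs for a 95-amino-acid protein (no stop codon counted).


Each amino acid = 1 codon = 3 bp
bp = 95 * 3 = 285 bp

285 bp


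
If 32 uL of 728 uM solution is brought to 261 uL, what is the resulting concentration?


C2 = C1 * V1 / V2
C2 = 728 * 32 / 261
C2 = 89.2567 uM

89.2567 uM


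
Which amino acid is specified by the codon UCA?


Standard genetic code lookup.
Codon UCA -> Ser

Ser


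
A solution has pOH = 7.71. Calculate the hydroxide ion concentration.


[OH-] = 10^(-pOH)
[OH-] = 10^(-7.71)
[OH-] = 1.950e-08 M

1.950e-08 M


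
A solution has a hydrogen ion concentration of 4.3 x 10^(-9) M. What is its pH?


pH = -log10([H+])
pH = -log10(4.3 x 10^(-9))
pH = 8.3665

8.3665


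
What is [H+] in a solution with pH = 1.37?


[H+] = 10^(-pH)
[H+] = 10^(-1.37)
[H+] = 0.0427 M

0.0427 M


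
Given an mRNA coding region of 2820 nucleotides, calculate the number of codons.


codons = nucleotides / 3
codons = 2820 / 3 = 940

940


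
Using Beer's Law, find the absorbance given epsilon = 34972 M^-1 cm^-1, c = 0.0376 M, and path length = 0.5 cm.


A = epsilon * c * l
A = 34972 * 0.0376 * 0.5
A = 657.4736

657.4736


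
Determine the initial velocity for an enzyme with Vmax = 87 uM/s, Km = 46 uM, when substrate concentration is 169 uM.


v = Vmax * [S] / (Km + [S])
v = 87 * 169 / (46 + 169)
v = 68.386 uM/s

68.386 uM/s


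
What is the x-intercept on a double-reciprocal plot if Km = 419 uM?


x-intercept = -1/Km
= -1/419
= -0.0024 1/uM

-0.0024 1/uM


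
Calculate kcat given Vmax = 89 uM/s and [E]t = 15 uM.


kcat = Vmax / [E]t
kcat = 89 / 15
kcat = 5.9333 s^-1

5.9333 s^-1


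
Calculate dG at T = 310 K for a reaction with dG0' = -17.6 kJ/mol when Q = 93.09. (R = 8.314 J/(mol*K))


dG = dG0' + RT * ln(Q) / 1000
dG = -17.6 + 8.314 * 310 * ln(93.09) / 1000
dG = -5.9155 kJ/mol

-5.9155 kJ/mol


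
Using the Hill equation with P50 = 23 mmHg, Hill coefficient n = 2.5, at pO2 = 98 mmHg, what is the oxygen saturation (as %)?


Y = pO2^n / (P50^n + pO2^n)
Y = 98^2.5 / (23^2.5 + 98^2.5)
Y = 97.4%

97.4%


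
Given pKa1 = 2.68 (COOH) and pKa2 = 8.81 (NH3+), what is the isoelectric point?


pI = (pKa1 + pKa2) / 2
pI = (2.68 + 8.81) / 2
pI = 5.745

5.745


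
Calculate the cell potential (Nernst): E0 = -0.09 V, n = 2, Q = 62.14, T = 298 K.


E = E0 - (RT/nF) * ln(Q)
E = -0.09 - (8.314 * 298 / (2 * 96485)) * ln(62.14)
E = -0.143 V

-0.143 V


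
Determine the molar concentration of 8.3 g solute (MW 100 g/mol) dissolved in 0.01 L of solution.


C = (mass / MW) / volume
C = (8.3 / 100) / 0.01
C = 8.3 M

8.3 M


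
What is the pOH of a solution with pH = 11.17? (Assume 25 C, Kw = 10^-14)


pOH = 14 - pH
pOH = 14 - 11.17
pOH = 2.83

2.83


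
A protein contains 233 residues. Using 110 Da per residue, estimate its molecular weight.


MW = n_residues * 110 Da
MW = 233 * 110
MW = 25630 Da

25630 Da


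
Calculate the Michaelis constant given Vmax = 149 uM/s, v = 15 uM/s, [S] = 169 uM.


Km = [S] * (Vmax - v) / v
Km = 169 * (149 - 15) / 15
Km = 1509.7333 uM

1509.7333 uM


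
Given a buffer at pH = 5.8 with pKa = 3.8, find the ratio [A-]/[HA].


[A-]/[HA] = 10^(pH - pKa)
= 10^(5.8 - 3.8)
= 100.0

100.0


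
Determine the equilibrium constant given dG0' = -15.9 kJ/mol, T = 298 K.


Keq = exp(-dG0 * 1000 / (R * T))
Keq = exp(-(-15.9) * 1000 / (8.314 * 298))
Keq = 612.5149

612.5149


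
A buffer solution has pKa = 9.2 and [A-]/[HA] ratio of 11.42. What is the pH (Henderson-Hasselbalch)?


pH = pKa + log10([A-]/[HA])
pH = 9.2 + log10(11.42)
pH = 10.2577

10.2577


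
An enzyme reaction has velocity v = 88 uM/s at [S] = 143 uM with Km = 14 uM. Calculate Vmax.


Vmax = v * (Km + [S]) / [S]
Vmax = 88 * (14 + 143) / 143
Vmax = 96.6154 uM/s

96.6154 uM/s


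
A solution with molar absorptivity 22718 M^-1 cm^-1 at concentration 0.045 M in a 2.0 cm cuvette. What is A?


A = epsilon * c * l
A = 22718 * 0.045 * 2.0
A = 2044.62

2044.62


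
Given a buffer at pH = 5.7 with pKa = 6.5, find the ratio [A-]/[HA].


[A-]/[HA] = 10^(pH - pKa)
= 10^(5.7 - 6.5)
= 0.1585

0.1585


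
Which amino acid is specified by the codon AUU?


Standard genetic code lookup.
Codon AUU -> Ile

Ile


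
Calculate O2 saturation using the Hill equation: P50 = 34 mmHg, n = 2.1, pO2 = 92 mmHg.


Y = pO2^n / (P50^n + pO2^n)
Y = 92^2.1 / (34^2.1 + 92^2.1)
Y = 89.0%

89.0%


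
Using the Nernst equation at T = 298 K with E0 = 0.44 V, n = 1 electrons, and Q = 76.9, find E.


E = E0 - (RT/nF) * ln(Q)
E = 0.44 - (8.314 * 298 / (1 * 96485)) * ln(76.9)
E = 0.3285 V

0.3285 V


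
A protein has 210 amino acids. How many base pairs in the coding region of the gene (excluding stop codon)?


Each amino acid = 1 codon = 3 bp
bp = 210 * 3 = 630 bp

630 bp


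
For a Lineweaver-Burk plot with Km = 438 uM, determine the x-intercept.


x-intercept = -1/Km
= -1/438
= -0.0023 1/uM

-0.0023 1/uM


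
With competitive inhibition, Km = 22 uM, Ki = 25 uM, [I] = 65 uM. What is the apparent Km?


Km_app = Km * (1 + [I]/Ki)
Km_app = 22 * (1 + 65/25)
Km_app = 79.2 uM

79.2 uM


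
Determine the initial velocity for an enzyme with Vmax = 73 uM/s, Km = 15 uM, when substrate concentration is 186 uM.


v = Vmax * [S] / (Km + [S])
v = 73 * 186 / (15 + 186)
v = 67.5522 uM/s

67.5522 uM/s


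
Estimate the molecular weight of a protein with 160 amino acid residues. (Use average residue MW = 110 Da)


MW = n_residues * 110 Da
MW = 160 * 110
MW = 17600 Da

17600 Da


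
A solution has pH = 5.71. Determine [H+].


[H+] = 10^(-pH)
[H+] = 10^(-5.71)
[H+] = 1.950e-06 M

1.950e-06 M


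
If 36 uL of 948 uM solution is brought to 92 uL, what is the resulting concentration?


C2 = C1 * V1 / V2
C2 = 948 * 36 / 92
C2 = 370.9565 uM

370.9565 uM


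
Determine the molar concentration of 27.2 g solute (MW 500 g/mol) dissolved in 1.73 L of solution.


C = (mass / MW) / volume
C = (27.2 / 500) / 1.73
C = 0.0314 M

0.0314 M


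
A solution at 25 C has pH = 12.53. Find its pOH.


pOH = 14 - pH
pOH = 14 - 12.53
pOH = 1.47

1.47


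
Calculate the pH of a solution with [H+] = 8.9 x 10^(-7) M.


pH = -log10([H+])
pH = -log10(8.9 x 10^(-7))
pH = 6.0506

6.0506


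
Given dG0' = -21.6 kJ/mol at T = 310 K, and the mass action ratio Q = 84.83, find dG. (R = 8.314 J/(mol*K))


dG = dG0' + RT * ln(Q) / 1000
dG = -21.6 + 8.314 * 310 * ln(84.83) / 1000
dG = -10.1549 kJ/mol

-10.1549 kJ/mol


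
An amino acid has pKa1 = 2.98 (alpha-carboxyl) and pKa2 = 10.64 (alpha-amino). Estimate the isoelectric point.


pI = (pKa1 + pKa2) / 2
pI = (2.98 + 10.64) / 2
pI = 6.81

6.81


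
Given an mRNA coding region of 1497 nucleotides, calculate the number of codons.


codons = nucleotides / 3
codons = 1497 / 3 = 499

499


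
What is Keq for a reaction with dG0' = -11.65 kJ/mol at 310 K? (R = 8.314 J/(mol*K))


Keq = exp(-dG0 * 1000 / (R * T))
Keq = exp(-(-11.65) * 1000 / (8.314 * 310))
Keq = 91.8507

91.8507


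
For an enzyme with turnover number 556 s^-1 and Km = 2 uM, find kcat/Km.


Catalytic efficiency = kcat / Km
= 556 / 2
= 278.0 uM^-1*s^-1

278.0 uM^-1*s^-1


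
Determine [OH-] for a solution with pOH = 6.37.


[OH-] = 10^(-pOH)
[OH-] = 10^(-6.37)
[OH-] = 4.266e-07 M

4.266e-07 M


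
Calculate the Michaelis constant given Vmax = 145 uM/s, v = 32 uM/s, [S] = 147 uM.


Km = [S] * (Vmax - v) / v
Km = 147 * (145 - 32) / 32
Km = 519.0938 uM

519.0938 uM


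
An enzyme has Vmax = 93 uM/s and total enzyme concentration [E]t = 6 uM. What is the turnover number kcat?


kcat = Vmax / [E]t
kcat = 93 / 6
kcat = 15.5 s^-1

15.5 s^-1


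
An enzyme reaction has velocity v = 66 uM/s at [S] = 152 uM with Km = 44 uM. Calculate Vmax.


Vmax = v * (Km + [S]) / [S]
Vmax = 66 * (44 + 152) / 152
Vmax = 85.1053 uM/s

85.1053 uM/s


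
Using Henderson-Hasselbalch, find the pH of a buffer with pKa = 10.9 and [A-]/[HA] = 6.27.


pH = pKa + log10([A-]/[HA])
pH = 10.9 + log10(6.27)
pH = 11.6973

11.6973


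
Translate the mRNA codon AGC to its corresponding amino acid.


Standard genetic code lookup.
Codon AGC -> Ser

Ser


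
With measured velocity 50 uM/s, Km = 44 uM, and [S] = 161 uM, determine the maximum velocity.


Vmax = v * (Km + [S]) / [S]
Vmax = 50 * (44 + 161) / 161
Vmax = 63.6646 uM/s

63.6646 uM/s


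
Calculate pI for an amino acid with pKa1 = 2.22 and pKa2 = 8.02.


pI = (pKa1 + pKa2) / 2
pI = (2.22 + 8.02) / 2
pI = 5.12

5.12


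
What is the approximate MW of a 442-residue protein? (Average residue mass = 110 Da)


MW = n_residues * 110 Da
MW = 442 * 110
MW = 48620 Da

48620 Da


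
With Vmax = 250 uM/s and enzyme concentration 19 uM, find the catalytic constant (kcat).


kcat = Vmax / [E]t
kcat = 250 / 19
kcat = 13.1579 s^-1

13.1579 s^-1


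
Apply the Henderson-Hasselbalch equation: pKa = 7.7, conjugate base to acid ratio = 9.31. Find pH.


pH = pKa + log10([A-]/[HA])
pH = 7.7 + log10(9.31)
pH = 8.6689

8.6689


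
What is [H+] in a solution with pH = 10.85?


[H+] = 10^(-pH)
[H+] = 10^(-10.85)
[H+] = 1.413e-11 M

1.413e-11 M


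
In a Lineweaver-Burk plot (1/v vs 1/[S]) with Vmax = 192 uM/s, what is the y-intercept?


y-intercept = 1/Vmax
= 1/192
= 0.0052 s/uM

0.0052 s/uM


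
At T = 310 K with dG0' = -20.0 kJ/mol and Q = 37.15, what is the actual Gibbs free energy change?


dG = dG0' + RT * ln(Q) / 1000
dG = -20.0 + 8.314 * 310 * ln(37.15) / 1000
dG = -10.683 kJ/mol

-10.683 kJ/mol


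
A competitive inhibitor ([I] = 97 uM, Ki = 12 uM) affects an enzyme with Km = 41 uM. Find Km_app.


Km_app = Km * (1 + [I]/Ki)
Km_app = 41 * (1 + 97/12)
Km_app = 372.4167 uM

372.4167 uM


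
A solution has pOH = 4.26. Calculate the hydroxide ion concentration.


[OH-] = 10^(-pOH)
[OH-] = 10^(-4.26)
[OH-] = 5.495e-05 M

5.495e-05 M


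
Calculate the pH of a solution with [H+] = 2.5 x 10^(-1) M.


pH = -log10([H+])
pH = -log10(2.5 x 10^(-1))
pH = 0.6021

0.6021


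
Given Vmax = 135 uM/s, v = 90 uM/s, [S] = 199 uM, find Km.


Km = [S] * (Vmax - v) / v
Km = 199 * (135 - 90) / 90
Km = 99.5 uM

99.5 uM


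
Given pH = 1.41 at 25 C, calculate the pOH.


pOH = 14 - pH
pOH = 14 - 1.41
pOH = 12.59

12.59


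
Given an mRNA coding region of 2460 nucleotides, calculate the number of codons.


codons = nucleotides / 3
codons = 2460 / 3 = 820

820


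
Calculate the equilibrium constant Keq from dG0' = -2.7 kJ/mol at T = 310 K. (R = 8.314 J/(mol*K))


Keq = exp(-dG0 * 1000 / (R * T))
Keq = exp(-(-2.7) * 1000 / (8.314 * 310))
Keq = 2.8508

2.8508


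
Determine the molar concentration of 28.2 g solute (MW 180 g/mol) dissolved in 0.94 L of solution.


C = (mass / MW) / volume
C = (28.2 / 180) / 0.94
C = 0.1667 M

0.1667 M


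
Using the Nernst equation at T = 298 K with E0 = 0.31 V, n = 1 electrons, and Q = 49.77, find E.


E = E0 - (RT/nF) * ln(Q)
E = 0.31 - (8.314 * 298 / (1 * 96485)) * ln(49.77)
E = 0.2097 V

0.2097 V


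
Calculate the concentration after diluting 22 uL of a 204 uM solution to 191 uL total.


C2 = C1 * V1 / V2
C2 = 204 * 22 / 191
C2 = 23.4974 uM

23.4974 uM


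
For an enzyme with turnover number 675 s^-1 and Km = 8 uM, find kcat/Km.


Catalytic efficiency = kcat / Km
= 675 / 8
= 84.375 uM^-1*s^-1

84.375 uM^-1*s^-1


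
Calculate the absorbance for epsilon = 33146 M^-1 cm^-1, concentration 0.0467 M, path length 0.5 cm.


A = epsilon * c * l
A = 33146 * 0.0467 * 0.5
A = 773.9591

773.9591


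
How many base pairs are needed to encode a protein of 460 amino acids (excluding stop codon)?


Each amino acid = 1 codon = 3 bp
bp = 460 * 3 = 1380 bp

1380 bp


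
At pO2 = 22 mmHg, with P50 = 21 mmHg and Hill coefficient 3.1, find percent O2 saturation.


Y = pO2^n / (P50^n + pO2^n)
Y = 22^3.1 / (21^3.1 + 22^3.1)
Y = 53.6%

53.6%


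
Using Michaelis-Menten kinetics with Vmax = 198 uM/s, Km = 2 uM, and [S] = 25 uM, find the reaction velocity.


v = Vmax * [S] / (Km + [S])
v = 198 * 25 / (2 + 25)
v = 183.3333 uM/s

183.3333 uM/s


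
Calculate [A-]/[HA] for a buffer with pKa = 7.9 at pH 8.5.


[A-]/[HA] = 10^(pH - pKa)
= 10^(8.5 - 7.9)
= 3.9811

3.9811


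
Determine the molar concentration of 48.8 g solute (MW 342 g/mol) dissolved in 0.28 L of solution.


C = (mass / MW) / volume
C = (48.8 / 342) / 0.28
C = 0.5096 M

0.5096 M


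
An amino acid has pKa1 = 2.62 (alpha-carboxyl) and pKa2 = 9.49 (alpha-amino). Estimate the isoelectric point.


pI = (pKa1 + pKa2) / 2
pI = (2.62 + 9.49) / 2
pI = 6.055

6.055


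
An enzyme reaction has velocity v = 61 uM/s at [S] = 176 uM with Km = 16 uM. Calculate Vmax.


Vmax = v * (Km + [S]) / [S]
Vmax = 61 * (16 + 176) / 176
Vmax = 66.5455 uM/s

66.5455 uM/s


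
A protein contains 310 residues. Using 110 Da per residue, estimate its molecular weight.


MW = n_residues * 110 Da
MW = 310 * 110
MW = 34100 Da

34100 Da


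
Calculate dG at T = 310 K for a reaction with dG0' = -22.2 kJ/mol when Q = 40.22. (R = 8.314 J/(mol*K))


dG = dG0' + RT * ln(Q) / 1000
dG = -22.2 + 8.314 * 310 * ln(40.22) / 1000
dG = -12.6784 kJ/mol

-12.6784 kJ/mol


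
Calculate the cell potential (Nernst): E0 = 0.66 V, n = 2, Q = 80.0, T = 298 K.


E = E0 - (RT/nF) * ln(Q)
E = 0.66 - (8.314 * 298 / (2 * 96485)) * ln(80.0)
E = 0.6037 V

0.6037 V


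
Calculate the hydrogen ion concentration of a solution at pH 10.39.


[H+] = 10^(-pH)
[H+] = 10^(-10.39)
[H+] = 4.074e-11 M

4.074e-11 M


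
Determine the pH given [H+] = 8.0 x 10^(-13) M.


pH = -log10([H+])
pH = -log10(8.0 x 10^(-13))
pH = 12.0969

12.0969


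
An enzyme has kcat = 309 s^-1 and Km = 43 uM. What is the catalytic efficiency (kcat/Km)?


Catalytic efficiency = kcat / Km
= 309 / 43
= 7.186 uM^-1*s^-1

7.186 uM^-1*s^-1


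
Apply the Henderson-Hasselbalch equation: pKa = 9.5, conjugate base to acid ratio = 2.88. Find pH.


pH = pKa + log10([A-]/[HA])
pH = 9.5 + log10(2.88)
pH = 9.9594

9.9594


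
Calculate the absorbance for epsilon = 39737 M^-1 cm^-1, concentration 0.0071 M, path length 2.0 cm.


A = epsilon * c * l
A = 39737 * 0.0071 * 2.0
A = 564.2654

564.2654


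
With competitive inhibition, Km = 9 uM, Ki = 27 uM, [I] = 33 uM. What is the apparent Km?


Km_app = Km * (1 + [I]/Ki)
Km_app = 9 * (1 + 33/27)
Km_app = 20.0 uM

20.0 uM


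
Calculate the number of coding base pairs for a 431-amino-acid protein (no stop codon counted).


Each amino acid = 1 codon = 3 bp
bp = 431 * 3 = 1293 bp

1293 bp


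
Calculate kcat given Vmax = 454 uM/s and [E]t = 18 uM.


kcat = Vmax / [E]t
kcat = 454 / 18
kcat = 25.2222 s^-1

25.2222 s^-1


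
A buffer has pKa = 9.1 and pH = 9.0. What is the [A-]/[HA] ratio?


[A-]/[HA] = 10^(pH - pKa)
= 10^(9.0 - 9.1)
= 0.7943

0.7943


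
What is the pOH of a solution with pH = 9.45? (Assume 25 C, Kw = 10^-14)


pOH = 14 - pH
pOH = 14 - 9.45
pOH = 4.55

4.55


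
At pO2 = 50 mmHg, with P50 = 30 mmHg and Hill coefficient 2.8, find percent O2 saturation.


Y = pO2^n / (P50^n + pO2^n)
Y = 50^2.8 / (30^2.8 + 50^2.8)
Y = 80.69%

80.69%


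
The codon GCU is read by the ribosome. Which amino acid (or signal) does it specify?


Standard genetic code lookup.
Codon GCU -> Ala

Ala


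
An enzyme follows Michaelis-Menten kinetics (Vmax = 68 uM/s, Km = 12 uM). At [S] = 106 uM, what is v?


v = Vmax * [S] / (Km + [S])
v = 68 * 106 / (12 + 106)
v = 61.0847 uM/s

61.0847 uM/s


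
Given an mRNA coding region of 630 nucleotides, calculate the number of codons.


codons = nucleotides / 3
codons = 630 / 3 = 210

210


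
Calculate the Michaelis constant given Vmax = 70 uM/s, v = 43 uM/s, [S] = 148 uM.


Km = [S] * (Vmax - v) / v
Km = 148 * (70 - 43) / 43
Km = 92.9302 uM

92.9302 uM


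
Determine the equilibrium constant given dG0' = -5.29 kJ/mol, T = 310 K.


Keq = exp(-dG0 * 1000 / (R * T))
Keq = exp(-(-5.29) * 1000 / (8.314 * 310))
Keq = 7.7874

7.7874


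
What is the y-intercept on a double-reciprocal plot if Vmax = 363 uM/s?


y-intercept = 1/Vmax
= 1/363
= 0.0028 s/uM

0.0028 s/uM


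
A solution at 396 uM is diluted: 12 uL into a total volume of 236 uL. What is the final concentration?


C2 = C1 * V1 / V2
C2 = 396 * 12 / 236
C2 = 20.1356 uM

20.1356 uM


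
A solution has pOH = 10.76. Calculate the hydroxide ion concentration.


[OH-] = 10^(-pOH)
[OH-] = 10^(-10.76)
[OH-] = 1.738e-11 M

1.738e-11 M


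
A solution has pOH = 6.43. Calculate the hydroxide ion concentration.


[OH-] = 10^(-pOH)
[OH-] = 10^(-6.43)
[OH-] = 3.715e-07 M

3.715e-07 M


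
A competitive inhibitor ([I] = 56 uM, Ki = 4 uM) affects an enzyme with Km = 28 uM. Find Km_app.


Km_app = Km * (1 + [I]/Ki)
Km_app = 28 * (1 + 56/4)
Km_app = 420.0 uM

420.0 uM


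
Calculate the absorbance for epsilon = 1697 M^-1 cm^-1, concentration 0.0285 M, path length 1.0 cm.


A = epsilon * c * l
A = 1697 * 0.0285 * 1.0
A = 48.3645

48.3645


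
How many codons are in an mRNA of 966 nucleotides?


codons = nucleotides / 3
codons = 966 / 3 = 322

322


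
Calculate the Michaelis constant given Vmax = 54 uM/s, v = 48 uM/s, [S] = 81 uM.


Km = [S] * (Vmax - v) / v
Km = 81 * (54 - 48) / 48
Km = 10.125 uM

10.125 uM


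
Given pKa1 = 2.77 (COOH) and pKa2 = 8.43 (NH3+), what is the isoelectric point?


pI = (pKa1 + pKa2) / 2
pI = (2.77 + 8.43) / 2
pI = 5.6

5.6


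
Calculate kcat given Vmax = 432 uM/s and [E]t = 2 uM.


kcat = Vmax / [E]t
kcat = 432 / 2
kcat = 216.0 s^-1

216.0 s^-1


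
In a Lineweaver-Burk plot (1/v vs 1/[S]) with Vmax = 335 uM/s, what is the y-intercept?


y-intercept = 1/Vmax
= 1/335
= 0.003 s/uM

0.003 s/uM


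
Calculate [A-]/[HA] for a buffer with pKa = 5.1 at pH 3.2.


[A-]/[HA] = 10^(pH - pKa)
= 10^(3.2 - 5.1)
= 0.0126

0.0126


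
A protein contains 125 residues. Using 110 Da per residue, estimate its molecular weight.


MW = n_residues * 110 Da
MW = 125 * 110
MW = 13750 Da

13750 Da


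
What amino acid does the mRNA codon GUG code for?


Standard genetic code lookup.
Codon GUG -> Val

Val


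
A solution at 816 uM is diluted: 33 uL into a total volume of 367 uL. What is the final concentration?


C2 = C1 * V1 / V2
C2 = 816 * 33 / 367
C2 = 73.3733 uM

73.3733 uM


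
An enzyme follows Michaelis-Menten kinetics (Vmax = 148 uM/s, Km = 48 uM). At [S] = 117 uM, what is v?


v = Vmax * [S] / (Km + [S])
v = 148 * 117 / (48 + 117)
v = 104.9455 uM/s

104.9455 uM/s


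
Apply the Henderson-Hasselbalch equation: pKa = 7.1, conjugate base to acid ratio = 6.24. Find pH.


pH = pKa + log10([A-]/[HA])
pH = 7.1 + log10(6.24)
pH = 7.8952

7.8952


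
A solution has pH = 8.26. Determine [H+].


[H+] = 10^(-pH)
[H+] = 10^(-8.26)
[H+] = 5.495e-09 M

5.495e-09 M


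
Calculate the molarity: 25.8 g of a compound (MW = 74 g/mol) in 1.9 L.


C = (mass / MW) / volume
C = (25.8 / 74) / 1.9
C = 0.1835 M

0.1835 M


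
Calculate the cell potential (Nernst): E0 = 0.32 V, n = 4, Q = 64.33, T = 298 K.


E = E0 - (RT/nF) * ln(Q)
E = 0.32 - (8.314 * 298 / (4 * 96485)) * ln(64.33)
E = 0.2933 V

0.2933 V


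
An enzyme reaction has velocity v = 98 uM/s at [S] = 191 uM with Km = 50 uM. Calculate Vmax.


Vmax = v * (Km + [S]) / [S]
Vmax = 98 * (50 + 191) / 191
Vmax = 123.6545 uM/s

123.6545 uM/s


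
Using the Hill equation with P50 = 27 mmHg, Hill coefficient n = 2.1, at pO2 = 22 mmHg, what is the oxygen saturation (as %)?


Y = pO2^n / (P50^n + pO2^n)
Y = 22^2.1 / (27^2.1 + 22^2.1)
Y = 39.41%

39.41%


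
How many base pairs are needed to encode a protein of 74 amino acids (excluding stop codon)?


Each amino acid = 1 codon = 3 bp
bp = 74 * 3 = 222 bp

222 bp


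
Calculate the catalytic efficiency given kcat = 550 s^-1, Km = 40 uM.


Catalytic efficiency = kcat / Km
= 550 / 40
= 13.75 uM^-1*s^-1

13.75 uM^-1*s^-1


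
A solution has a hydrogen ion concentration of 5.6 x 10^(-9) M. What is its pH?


pH = -log10([H+])
pH = -log10(5.6 x 10^(-9))
pH = 8.2518

8.2518


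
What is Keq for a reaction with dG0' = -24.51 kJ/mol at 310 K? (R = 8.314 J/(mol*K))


Keq = exp(-dG0 * 1000 / (R * T))
Keq = exp(-(-24.51) * 1000 / (8.314 * 310))
Keq = 13491.359

13491.359


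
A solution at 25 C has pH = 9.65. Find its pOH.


pOH = 14 - pH
pOH = 14 - 9.65
pOH = 4.35

4.35


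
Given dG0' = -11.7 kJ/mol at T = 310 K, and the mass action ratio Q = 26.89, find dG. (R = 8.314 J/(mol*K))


dG = dG0' + RT * ln(Q) / 1000
dG = -11.7 + 8.314 * 310 * ln(26.89) / 1000
dG = -3.216 kJ/mol

-3.216 kJ/mol


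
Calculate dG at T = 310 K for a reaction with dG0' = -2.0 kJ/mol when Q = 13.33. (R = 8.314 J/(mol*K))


dG = dG0' + RT * ln(Q) / 1000
dG = -2.0 + 8.314 * 310 * ln(13.33) / 1000
dG = 4.6754 kJ/mol

4.6754 kJ/mol


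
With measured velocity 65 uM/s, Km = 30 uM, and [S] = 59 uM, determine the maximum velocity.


Vmax = v * (Km + [S]) / [S]
Vmax = 65 * (30 + 59) / 59
Vmax = 98.0508 uM/s

98.0508 uM/s


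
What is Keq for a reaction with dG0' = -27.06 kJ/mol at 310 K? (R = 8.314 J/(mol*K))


Keq = exp(-dG0 * 1000 / (R * T))
Keq = exp(-(-27.06) * 1000 / (8.314 * 310))
Keq = 36286.3475

36286.3475


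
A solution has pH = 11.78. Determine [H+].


[H+] = 10^(-pH)
[H+] = 10^(-11.78)
[H+] = 1.660e-12 M

1.660e-12 M


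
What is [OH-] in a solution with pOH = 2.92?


[OH-] = 10^(-pOH)
[OH-] = 10^(-2.92)
[OH-] = 0.0012 M

0.0012 M


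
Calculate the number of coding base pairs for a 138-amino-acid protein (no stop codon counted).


Each amino acid = 1 codon = 3 bp
bp = 138 * 3 = 414 bp

414 bp


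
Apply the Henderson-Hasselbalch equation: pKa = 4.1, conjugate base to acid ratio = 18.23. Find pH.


pH = pKa + log10([A-]/[HA])
pH = 4.1 + log10(18.23)
pH = 5.3608

5.3608


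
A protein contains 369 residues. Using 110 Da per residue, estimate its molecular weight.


MW = n_residues * 110 Da
MW = 369 * 110
MW = 40590 Da

40590 Da


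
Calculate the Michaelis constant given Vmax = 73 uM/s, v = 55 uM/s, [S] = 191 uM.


Km = [S] * (Vmax - v) / v
Km = 191 * (73 - 55) / 55
Km = 62.5091 uM

62.5091 uM


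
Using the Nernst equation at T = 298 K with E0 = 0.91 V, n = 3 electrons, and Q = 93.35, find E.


E = E0 - (RT/nF) * ln(Q)
E = 0.91 - (8.314 * 298 / (3 * 96485)) * ln(93.35)
E = 0.8712 V

0.8712 V


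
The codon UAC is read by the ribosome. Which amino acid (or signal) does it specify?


Standard genetic code lookup.
Codon UAC -> Tyr

Tyr


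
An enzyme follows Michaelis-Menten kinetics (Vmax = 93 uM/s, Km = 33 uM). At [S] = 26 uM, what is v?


v = Vmax * [S] / (Km + [S])
v = 93 * 26 / (33 + 26)
v = 40.9831 uM/s

40.9831 uM/s


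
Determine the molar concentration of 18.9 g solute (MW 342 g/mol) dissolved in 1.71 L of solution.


C = (mass / MW) / volume
C = (18.9 / 342) / 1.71
C = 0.0323 M

0.0323 M


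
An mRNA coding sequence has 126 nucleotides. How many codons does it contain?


codons = nucleotides / 3
codons = 126 / 3 = 42

42


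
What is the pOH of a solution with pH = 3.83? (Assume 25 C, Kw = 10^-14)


pOH = 14 - pH
pOH = 14 - 3.83
pOH = 10.17

10.17


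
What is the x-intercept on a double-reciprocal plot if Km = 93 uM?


x-intercept = -1/Km
= -1/93
= -0.0108 1/uM

-0.0108 1/uM


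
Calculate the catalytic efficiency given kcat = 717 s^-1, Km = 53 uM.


Catalytic efficiency = kcat / Km
= 717 / 53
= 13.5283 uM^-1*s^-1

13.5283 uM^-1*s^-1


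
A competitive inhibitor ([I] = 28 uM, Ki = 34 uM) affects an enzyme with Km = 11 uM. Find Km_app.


Km_app = Km * (1 + [I]/Ki)
Km_app = 11 * (1 + 28/34)
Km_app = 20.0588 uM

20.0588 uM


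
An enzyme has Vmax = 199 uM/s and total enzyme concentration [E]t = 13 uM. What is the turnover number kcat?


kcat = Vmax / [E]t
kcat = 199 / 13
kcat = 15.3077 s^-1

15.3077 s^-1


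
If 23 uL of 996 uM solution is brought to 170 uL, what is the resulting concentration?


C2 = C1 * V1 / V2
C2 = 996 * 23 / 170
C2 = 134.7529 uM

134.7529 uM


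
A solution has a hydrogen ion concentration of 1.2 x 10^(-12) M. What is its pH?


pH = -log10([H+])
pH = -log10(1.2 x 10^(-12))
pH = 11.9208

11.9208


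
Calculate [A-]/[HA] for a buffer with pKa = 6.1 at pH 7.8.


[A-]/[HA] = 10^(pH - pKa)
= 10^(7.8 - 6.1)
= 50.1187

50.1187


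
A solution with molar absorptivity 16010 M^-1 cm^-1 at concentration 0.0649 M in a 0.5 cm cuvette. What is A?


A = epsilon * c * l
A = 16010 * 0.0649 * 0.5
A = 519.5245

519.5245


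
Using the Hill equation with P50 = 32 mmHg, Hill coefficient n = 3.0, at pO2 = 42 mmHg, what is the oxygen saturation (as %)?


Y = pO2^n / (P50^n + pO2^n)
Y = 42^3.0 / (32^3.0 + 42^3.0)
Y = 69.33%

69.33%


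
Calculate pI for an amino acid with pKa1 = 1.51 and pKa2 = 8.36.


pI = (pKa1 + pKa2) / 2
pI = (1.51 + 8.36) / 2
pI = 4.935

4.935


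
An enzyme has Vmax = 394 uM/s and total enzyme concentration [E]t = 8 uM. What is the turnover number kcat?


kcat = Vmax / [E]t
kcat = 394 / 8
kcat = 49.25 s^-1

49.25 s^-1


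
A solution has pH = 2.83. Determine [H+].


[H+] = 10^(-pH)
[H+] = 10^(-2.83)
[H+] = 0.0015 M

0.0015 M


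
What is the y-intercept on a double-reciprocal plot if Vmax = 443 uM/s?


y-intercept = 1/Vmax
= 1/443
= 0.0023 s/uM

0.0023 s/uM


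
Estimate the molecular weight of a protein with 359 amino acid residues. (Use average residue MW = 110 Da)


MW = n_residues * 110 Da
MW = 359 * 110
MW = 39490 Da

39490 Da


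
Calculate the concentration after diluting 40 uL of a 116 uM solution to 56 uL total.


C2 = C1 * V1 / V2
C2 = 116 * 40 / 56
C2 = 82.8571 uM

82.8571 uM


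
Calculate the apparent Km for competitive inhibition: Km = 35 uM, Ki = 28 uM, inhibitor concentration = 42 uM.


Km_app = Km * (1 + [I]/Ki)
Km_app = 35 * (1 + 42/28)
Km_app = 87.5 uM

87.5 uM


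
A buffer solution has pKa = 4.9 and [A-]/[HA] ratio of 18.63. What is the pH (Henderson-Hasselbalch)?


pH = pKa + log10([A-]/[HA])
pH = 4.9 + log10(18.63)
pH = 6.1702

6.1702


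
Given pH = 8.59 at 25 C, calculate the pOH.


pOH = 14 - pH
pOH = 14 - 8.59
pOH = 5.41

5.41


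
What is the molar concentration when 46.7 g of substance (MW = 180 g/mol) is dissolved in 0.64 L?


C = (mass / MW) / volume
C = (46.7 / 180) / 0.64
C = 0.4054 M

0.4054 M


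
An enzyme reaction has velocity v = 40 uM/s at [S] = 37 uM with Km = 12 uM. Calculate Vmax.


Vmax = v * (Km + [S]) / [S]
Vmax = 40 * (12 + 37) / 37
Vmax = 52.973 uM/s

52.973 uM/s


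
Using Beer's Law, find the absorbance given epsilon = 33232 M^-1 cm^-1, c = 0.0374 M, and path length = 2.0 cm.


A = epsilon * c * l
A = 33232 * 0.0374 * 2.0
A = 2485.7536

2485.7536


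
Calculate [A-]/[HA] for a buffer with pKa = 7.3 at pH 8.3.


[A-]/[HA] = 10^(pH - pKa)
= 10^(8.3 - 7.3)
= 10.0

10.0


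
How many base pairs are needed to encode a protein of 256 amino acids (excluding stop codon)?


Each amino acid = 1 codon = 3 bp
bp = 256 * 3 = 768 bp

768 bp


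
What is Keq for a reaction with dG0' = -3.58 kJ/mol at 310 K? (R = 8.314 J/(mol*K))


Keq = exp(-dG0 * 1000 / (R * T))
Keq = exp(-(-3.58) * 1000 / (8.314 * 310))
Keq = 4.011

4.011


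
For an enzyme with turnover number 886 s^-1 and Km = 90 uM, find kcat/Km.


Catalytic efficiency = kcat / Km
= 886 / 90
= 9.8444 uM^-1*s^-1

9.8444 uM^-1*s^-1


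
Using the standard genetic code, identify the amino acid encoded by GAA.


Standard genetic code lookup.
Codon GAA -> Glu

Glu


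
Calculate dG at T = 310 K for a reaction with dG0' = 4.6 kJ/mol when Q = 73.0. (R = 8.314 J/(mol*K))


dG = dG0' + RT * ln(Q) / 1000
dG = 4.6 + 8.314 * 310 * ln(73.0) / 1000
dG = 15.658 kJ/mol

15.658 kJ/mol


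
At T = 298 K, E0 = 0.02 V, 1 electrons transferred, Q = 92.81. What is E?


E = E0 - (RT/nF) * ln(Q)
E = 0.02 - (8.314 * 298 / (1 * 96485)) * ln(92.81)
E = -0.0963 V

-0.0963 V


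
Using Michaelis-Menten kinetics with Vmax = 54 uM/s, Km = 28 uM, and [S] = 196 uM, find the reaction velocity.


v = Vmax * [S] / (Km + [S])
v = 54 * 196 / (28 + 196)
v = 47.25 uM/s

47.25 uM/s


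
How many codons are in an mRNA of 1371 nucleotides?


codons = nucleotides / 3
codons = 1371 / 3 = 457

457


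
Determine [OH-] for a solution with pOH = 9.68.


[OH-] = 10^(-pOH)
[OH-] = 10^(-9.68)
[OH-] = 2.089e-10 M

2.089e-10 M


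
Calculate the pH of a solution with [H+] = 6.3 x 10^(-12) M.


pH = -log10([H+])
pH = -log10(6.3 x 10^(-12))
pH = 11.2007

11.2007


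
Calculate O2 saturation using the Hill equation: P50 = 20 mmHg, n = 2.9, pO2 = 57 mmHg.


Y = pO2^n / (P50^n + pO2^n)
Y = 57^2.9 / (20^2.9 + 57^2.9)
Y = 95.42%

95.42%


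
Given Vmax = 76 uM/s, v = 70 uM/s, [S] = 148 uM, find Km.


Km = [S] * (Vmax - v) / v
Km = 148 * (76 - 70) / 70
Km = 12.6857 uM

12.6857 uM


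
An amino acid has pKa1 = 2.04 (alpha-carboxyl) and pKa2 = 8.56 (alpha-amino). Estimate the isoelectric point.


pI = (pKa1 + pKa2) / 2
pI = (2.04 + 8.56) / 2
pI = 5.3

5.3


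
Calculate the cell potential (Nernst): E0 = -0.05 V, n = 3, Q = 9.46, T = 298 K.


E = E0 - (RT/nF) * ln(Q)
E = -0.05 - (8.314 * 298 / (3 * 96485)) * ln(9.46)
E = -0.0692 V

-0.0692 V


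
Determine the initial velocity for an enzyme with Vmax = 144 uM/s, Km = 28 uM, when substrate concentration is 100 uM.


v = Vmax * [S] / (Km + [S])
v = 144 * 100 / (28 + 100)
v = 112.5 uM/s

112.5 uM/s
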